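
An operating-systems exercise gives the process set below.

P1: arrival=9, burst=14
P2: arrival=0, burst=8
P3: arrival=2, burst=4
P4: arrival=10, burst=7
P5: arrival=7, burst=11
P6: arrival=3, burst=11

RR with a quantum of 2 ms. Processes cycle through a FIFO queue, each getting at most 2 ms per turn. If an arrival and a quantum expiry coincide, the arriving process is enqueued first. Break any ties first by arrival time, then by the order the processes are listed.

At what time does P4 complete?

Gantt: | P2 0-2 | P3 2-4 | P2 4-6 | P6 6-8 | P3 8-10 | P2 10-12 | P5 12-14 | P6 14-16 | P1 16-18 | P4 18-20 | P2 20-22 | P5 22-24 | P6 24-26 | P1 26-28 | P4 28-30 | P5 30-32 | P6 32-34 | P1 34-36 | P4 36-38 | P5 38-40 | P6 40-42 | P1 42-44 | P4 44-45 | P5 45-47 | P6 47-48 | P1 48-50 | P5 50-51 | P1 51-55 |
Completion: P1=55  P2=22  P3=10  P4=45  P5=51  P6=48

45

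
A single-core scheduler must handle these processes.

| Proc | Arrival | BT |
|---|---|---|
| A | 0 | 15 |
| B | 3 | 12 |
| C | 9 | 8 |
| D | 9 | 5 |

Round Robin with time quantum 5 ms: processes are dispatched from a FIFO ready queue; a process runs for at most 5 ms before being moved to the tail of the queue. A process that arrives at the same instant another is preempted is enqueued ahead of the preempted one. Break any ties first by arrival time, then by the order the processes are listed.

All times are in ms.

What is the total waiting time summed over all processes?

77

Schedule: | A 0-5 | B 5-10 | A 10-15 | C 15-20 | D 20-25 | B 25-30 | A 30-35 | C 35-38 | B 38-40 |
Completion: A=35  B=40  C=38  D=25
Waiting = turnaround − burst: A=20, B=25, C=21, D=11
Total waiting = 20 + 25 + 21 + 11 = 77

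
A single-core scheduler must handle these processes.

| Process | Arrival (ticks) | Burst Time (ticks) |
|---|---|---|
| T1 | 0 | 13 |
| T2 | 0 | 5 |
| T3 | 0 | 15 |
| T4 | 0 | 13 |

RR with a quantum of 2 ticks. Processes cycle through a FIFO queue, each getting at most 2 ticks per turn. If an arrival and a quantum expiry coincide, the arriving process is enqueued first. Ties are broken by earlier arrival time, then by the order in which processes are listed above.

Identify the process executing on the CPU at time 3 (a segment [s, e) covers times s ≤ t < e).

T2

Gantt: | T1 0-2 | T2 2-4 | T3 4-6 | T4 6-8 | T1 8-10 | T2 10-12 | T3 12-14 | T4 14-16 | T1 16-18 | T2 18-19 | T3 19-21 | T4 21-23 | T1 23-25 | T3 25-27 | T4 27-29 | T1 29-31 | T3 31-33 | T4 33-35 | T1 35-37 | T3 37-39 | T4 39-41 | T1 41-42 | T3 42-44 | T4 44-45 | T3 45-46 |
Completion: T1=42  T2=19  T3=46  T4=45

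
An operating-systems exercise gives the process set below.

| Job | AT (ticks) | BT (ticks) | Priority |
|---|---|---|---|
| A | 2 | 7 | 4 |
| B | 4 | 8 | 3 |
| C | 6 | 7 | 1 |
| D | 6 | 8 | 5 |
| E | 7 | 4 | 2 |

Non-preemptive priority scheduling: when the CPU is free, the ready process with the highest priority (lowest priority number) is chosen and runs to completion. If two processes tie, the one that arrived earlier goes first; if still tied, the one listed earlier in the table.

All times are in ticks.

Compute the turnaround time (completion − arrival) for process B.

24

Schedule: | idle 0-2 | A 2-9 | C 9-16 | E 16-20 | B 20-28 | D 28-36 |
Completion: A=9  B=28  C=16  D=36  E=20
Turnaround (C−A): A=7  B=24  C=10  D=30  E=13
Turnaround(B) = completion − arrival = 28 − 4 = 24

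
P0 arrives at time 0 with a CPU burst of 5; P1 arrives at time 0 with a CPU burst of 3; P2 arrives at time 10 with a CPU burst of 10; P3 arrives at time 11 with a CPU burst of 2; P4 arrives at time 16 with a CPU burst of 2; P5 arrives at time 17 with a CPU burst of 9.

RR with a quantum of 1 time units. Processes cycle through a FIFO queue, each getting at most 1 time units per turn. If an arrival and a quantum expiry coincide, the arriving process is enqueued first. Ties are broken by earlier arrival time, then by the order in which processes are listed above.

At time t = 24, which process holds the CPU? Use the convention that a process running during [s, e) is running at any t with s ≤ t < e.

P2

Timeline: | P0 0-1 | P1 1-2 | P0 2-3 | P1 3-4 | P0 4-5 | P1 5-6 | P0 6-8 | idle 8-10 | P2 10-11 | P3 11-12 | P2 12-13 | P3 13-14 | P2 14-16 | P4 16-17 | P2 17-18 | P5 18-19 | P4 19-20 | P2 20-21 | P5 21-22 | P2 22-23 | P5 23-24 | P2 24-25 | P5 25-26 | P2 26-27 | P5 27-28 | P2 28-29 | P5 29-33 |
Completion: P0=8  P1=6  P2=29  P3=14  P4=20  P5=33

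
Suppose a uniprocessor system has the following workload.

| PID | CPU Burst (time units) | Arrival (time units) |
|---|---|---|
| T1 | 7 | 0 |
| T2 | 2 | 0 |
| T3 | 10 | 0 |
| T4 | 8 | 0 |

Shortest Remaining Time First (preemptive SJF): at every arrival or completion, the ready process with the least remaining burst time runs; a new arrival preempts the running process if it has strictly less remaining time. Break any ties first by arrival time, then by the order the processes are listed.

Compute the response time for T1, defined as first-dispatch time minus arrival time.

Timeline: | T2 0-2 | T1 2-9 | T4 9-17 | T3 17-27 |
Completion: T1=9  T2=2  T3=27  T4=17
Turnaround (C−A): T1=9  T2=2  T3=27  T4=17
Response(T1) = first start − arrival = 2 − 0 = 2

2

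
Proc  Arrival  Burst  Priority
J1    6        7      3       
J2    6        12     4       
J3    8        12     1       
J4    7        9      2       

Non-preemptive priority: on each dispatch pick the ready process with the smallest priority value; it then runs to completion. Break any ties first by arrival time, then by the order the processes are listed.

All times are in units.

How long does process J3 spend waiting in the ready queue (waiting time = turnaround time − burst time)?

5

Gantt: | idle 0-6 | J1 6-13 | J3 13-25 | J4 25-34 | J2 34-46 |
Completion: J1=13  J2=46  J3=25  J4=34
Turnaround (C−A): J1=7  J2=40  J3=17  J4=27
Waiting(J3) = turnaround − burst = 17 − 12 = 5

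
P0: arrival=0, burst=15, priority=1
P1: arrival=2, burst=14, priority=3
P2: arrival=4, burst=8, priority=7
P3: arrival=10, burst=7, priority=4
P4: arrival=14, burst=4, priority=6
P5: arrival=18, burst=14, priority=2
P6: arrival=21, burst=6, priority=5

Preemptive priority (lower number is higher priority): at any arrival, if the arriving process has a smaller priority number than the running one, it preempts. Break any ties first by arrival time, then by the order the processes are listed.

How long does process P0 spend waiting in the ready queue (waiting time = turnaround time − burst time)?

0

Schedule: | P0 0-15 | P1 15-18 | P5 18-32 | P1 32-43 | P3 43-50 | P6 50-56 | P4 56-60 | P2 60-68 |
Completion: P0=15  P1=43  P2=68  P3=50  P4=60  P5=32  P6=56
Turnaround (C−A): P0=15  P1=41  P2=64  P3=40  P4=46  P5=14  P6=35
Waiting(P0) = turnaround − burst = 15 − 15 = 0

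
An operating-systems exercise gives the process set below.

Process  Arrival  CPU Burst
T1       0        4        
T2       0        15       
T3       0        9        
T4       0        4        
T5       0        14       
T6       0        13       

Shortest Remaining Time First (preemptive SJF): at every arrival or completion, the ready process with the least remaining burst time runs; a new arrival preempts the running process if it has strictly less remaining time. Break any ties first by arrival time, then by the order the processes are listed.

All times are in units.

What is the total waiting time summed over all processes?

103

Gantt: | T1 0-4 | T4 4-8 | T3 8-17 | T6 17-30 | T5 30-44 | T2 44-59 |
Completion: T1=4  T2=59  T3=17  T4=8  T5=44  T6=30
Waiting = turnaround − burst: T1=0, T2=44, T3=8, T4=4, T5=30, T6=17
Total waiting = 0 + 44 + 8 + 4 + 30 + 17 = 103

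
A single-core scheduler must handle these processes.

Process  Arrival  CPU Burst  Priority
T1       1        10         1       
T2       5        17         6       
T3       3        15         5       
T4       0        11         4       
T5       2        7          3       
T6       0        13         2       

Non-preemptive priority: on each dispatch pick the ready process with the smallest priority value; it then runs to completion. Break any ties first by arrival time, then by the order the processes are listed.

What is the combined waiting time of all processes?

152

Gantt: | T6 0-13 | T1 13-23 | T5 23-30 | T4 30-41 | T3 41-56 | T2 56-73 |
Completion: T1=23  T2=73  T3=56  T4=41  T5=30  T6=13
Turnaround (C−A): T1=22  T2=68  T3=53  T4=41  T5=28  T6=13
Waiting = turnaround − burst: T1=12, T2=51, T3=38, T4=30, T5=21, T6=0
Total waiting = 12 + 51 + 38 + 30 + 21 + 0 = 152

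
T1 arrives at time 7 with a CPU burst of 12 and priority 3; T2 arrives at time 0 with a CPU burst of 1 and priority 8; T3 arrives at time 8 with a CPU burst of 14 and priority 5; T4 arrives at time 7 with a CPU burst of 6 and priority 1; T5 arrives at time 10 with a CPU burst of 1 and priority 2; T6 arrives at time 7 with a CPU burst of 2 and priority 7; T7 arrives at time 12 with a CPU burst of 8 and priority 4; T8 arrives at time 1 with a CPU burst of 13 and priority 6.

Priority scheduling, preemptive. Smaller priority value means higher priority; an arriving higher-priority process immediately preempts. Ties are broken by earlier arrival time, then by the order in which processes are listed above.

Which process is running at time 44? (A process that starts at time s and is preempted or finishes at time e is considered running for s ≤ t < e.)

T3

Gantt: | T2 0-1 | T8 1-7 | T4 7-13 | T5 13-14 | T1 14-26 | T7 26-34 | T3 34-48 | T8 48-55 | T6 55-57 |
Completion: T1=26  T2=1  T3=48  T4=13  T5=14  T6=57  T7=34  T8=55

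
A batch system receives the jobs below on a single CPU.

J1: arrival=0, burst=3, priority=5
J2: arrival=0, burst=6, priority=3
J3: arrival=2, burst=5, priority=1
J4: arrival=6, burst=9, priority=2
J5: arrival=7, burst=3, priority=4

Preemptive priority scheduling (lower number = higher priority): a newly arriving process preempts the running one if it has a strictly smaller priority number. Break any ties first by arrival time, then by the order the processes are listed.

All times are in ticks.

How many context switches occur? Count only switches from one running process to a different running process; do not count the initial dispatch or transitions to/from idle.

5

Gantt: | J2 0-2 | J3 2-7 | J4 7-16 | J2 16-20 | J5 20-23 | J1 23-26 |
Completion: J1=26  J2=20  J3=7  J4=16  J5=23
Turnaround (C−A): J1=26  J2=20  J3=5  J4=10  J5=16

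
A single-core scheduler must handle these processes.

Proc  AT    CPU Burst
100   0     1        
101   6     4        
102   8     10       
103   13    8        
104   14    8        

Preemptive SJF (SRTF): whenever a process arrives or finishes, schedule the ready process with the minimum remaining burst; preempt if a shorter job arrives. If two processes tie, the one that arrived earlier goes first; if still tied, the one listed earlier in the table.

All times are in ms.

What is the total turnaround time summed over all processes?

Schedule: | 100 0-1 | idle 1-6 | 101 6-10 | 102 10-20 | 103 20-28 | 104 28-36 |
Completion: 100=1  101=10  102=20  103=28  104=36
Turnaround = completion − arrival: 100=1, 101=4, 102=12, 103=15, 104=22
Total turnaround = 1 + 4 + 12 + 15 + 22 = 54

54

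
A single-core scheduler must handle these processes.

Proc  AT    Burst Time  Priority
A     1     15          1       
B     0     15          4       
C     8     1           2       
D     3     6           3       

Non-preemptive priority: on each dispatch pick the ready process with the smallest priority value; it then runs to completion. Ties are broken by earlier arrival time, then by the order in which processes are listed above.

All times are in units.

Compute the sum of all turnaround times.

Timeline: | B 0-15 | A 15-30 | C 30-31 | D 31-37 |
Completion: A=30  B=15  C=31  D=37
Turnaround (C−A): A=29  B=15  C=23  D=34
Turnaround = completion − arrival: A=29, B=15, C=23, D=34
Total turnaround = 29 + 15 + 23 + 34 = 101

101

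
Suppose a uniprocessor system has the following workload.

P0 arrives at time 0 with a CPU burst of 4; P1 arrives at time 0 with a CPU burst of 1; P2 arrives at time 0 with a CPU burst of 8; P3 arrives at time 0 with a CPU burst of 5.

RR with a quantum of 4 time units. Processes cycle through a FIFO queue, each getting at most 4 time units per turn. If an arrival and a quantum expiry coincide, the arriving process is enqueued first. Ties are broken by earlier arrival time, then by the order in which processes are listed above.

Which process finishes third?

P2

Timeline: | P0 0-4 | P1 4-5 | P2 5-9 | P3 9-13 | P2 13-17 | P3 17-18 |
Completion: P0=4  P1=5  P2=17  P3=18
Turnaround (C−A): P0=4  P1=5  P2=17  P3=18
Finish order: P0 → P1 → P2 → P3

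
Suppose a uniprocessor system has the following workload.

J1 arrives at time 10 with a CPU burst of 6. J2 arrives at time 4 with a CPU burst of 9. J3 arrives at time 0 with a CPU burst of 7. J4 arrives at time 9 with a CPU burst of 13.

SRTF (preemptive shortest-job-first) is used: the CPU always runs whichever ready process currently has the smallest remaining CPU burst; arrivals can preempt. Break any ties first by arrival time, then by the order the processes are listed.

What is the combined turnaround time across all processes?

57

Schedule: | J3 0-7 | J2 7-16 | J1 16-22 | J4 22-35 |
Completion: J1=22  J2=16  J3=7  J4=35
Turnaround = completion − arrival: J1=12, J2=12, J3=7, J4=26
Total turnaround = 12 + 12 + 7 + 26 = 57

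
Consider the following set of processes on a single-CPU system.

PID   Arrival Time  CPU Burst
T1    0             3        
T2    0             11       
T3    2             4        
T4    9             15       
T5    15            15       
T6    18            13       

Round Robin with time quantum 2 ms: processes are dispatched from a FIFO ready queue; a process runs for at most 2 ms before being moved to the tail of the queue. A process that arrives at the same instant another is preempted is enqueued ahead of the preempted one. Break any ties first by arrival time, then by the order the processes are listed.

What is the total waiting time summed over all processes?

125

Schedule: | T1 0-2 | T2 2-4 | T3 4-6 | T1 6-7 | T2 7-9 | T3 9-11 | T4 11-13 | T2 13-15 | T4 15-17 | T5 17-19 | T2 19-21 | T4 21-23 | T6 23-25 | T5 25-27 | T2 27-29 | T4 29-31 | T6 31-33 | T5 33-35 | T2 35-36 | T4 36-38 | T6 38-40 | T5 40-42 | T4 42-44 | T6 44-46 | T5 46-48 | T4 48-50 | T6 50-52 | T5 52-54 | T4 54-55 | T6 55-57 | T5 57-59 | T6 59-60 | T5 60-61 |
Completion: T1=7  T2=36  T3=11  T4=55  T5=61  T6=60
Turnaround (C−A): T1=7  T2=36  T3=9  T4=46  T5=46  T6=42
Waiting = turnaround − burst: T1=4, T2=25, T3=5, T4=31, T5=31, T6=29
Total waiting = 4 + 25 + 5 + 31 + 31 + 29 = 125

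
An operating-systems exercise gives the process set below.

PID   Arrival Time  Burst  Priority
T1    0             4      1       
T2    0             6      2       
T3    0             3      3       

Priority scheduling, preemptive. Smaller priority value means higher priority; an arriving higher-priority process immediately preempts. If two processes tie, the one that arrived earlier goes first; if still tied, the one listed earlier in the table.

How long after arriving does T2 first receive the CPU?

Timeline: | T1 0-4 | T2 4-10 | T3 10-13 |
Completion: T1=4  T2=10  T3=13
Turnaround (C−A): T1=4  T2=10  T3=13
Response(T2) = first start − arrival = 4 − 0 = 4

4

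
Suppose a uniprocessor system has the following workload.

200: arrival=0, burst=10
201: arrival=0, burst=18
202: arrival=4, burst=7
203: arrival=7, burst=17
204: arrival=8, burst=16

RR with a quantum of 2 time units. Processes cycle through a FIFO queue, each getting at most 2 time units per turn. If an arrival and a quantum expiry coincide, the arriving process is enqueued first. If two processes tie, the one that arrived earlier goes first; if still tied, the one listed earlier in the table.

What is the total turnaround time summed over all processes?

Timeline: | 200 0-2 | 201 2-4 | 200 4-6 | 202 6-8 | 201 8-10 | 200 10-12 | 203 12-14 | 204 14-16 | 202 16-18 | 201 18-20 | 200 20-22 | 203 22-24 | 204 24-26 | 202 26-28 | 201 28-30 | 200 30-32 | 203 32-34 | 204 34-36 | 202 36-37 | 201 37-39 | 203 39-41 | 204 41-43 | 201 43-45 | 203 45-47 | 204 47-49 | 201 49-51 | 203 51-53 | 204 53-55 | 201 55-57 | 203 57-59 | 204 59-61 | 201 61-63 | 203 63-65 | 204 65-67 | 203 67-68 |
Completion: 200=32  201=63  202=37  203=68  204=67
Turnaround = completion − arrival: 200=32, 201=63, 202=33, 203=61, 204=59
Total turnaround = 32 + 63 + 33 + 61 + 59 = 248

248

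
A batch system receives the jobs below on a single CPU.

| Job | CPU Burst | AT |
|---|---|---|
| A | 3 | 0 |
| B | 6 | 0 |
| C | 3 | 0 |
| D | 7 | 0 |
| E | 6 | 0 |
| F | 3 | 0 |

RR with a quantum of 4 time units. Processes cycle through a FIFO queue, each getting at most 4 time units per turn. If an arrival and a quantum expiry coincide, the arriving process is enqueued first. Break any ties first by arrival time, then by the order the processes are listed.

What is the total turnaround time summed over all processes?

111

Gantt: | A 0-3 | B 3-7 | C 7-10 | D 10-14 | E 14-18 | F 18-21 | B 21-23 | D 23-26 | E 26-28 |
Completion: A=3  B=23  C=10  D=26  E=28  F=21
Turnaround (C−A): A=3  B=23  C=10  D=26  E=28  F=21
Turnaround = completion − arrival: A=3, B=23, C=10, D=26, E=28, F=21
Total turnaround = 3 + 23 + 10 + 26 + 28 + 21 = 111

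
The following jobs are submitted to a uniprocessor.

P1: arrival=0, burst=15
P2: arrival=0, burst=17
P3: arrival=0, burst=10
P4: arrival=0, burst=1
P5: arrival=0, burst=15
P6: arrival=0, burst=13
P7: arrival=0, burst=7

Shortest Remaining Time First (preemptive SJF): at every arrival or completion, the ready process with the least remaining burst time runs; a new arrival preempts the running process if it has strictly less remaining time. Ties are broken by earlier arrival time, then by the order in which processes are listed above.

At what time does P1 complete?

46

Schedule: | P4 0-1 | P7 1-8 | P3 8-18 | P6 18-31 | P1 31-46 | P5 46-61 | P2 61-78 |
Completion: P1=46  P2=78  P3=18  P4=1  P5=61  P6=31  P7=8
Turnaround (C−A): P1=46  P2=78  P3=18  P4=1  P5=61  P6=31  P7=8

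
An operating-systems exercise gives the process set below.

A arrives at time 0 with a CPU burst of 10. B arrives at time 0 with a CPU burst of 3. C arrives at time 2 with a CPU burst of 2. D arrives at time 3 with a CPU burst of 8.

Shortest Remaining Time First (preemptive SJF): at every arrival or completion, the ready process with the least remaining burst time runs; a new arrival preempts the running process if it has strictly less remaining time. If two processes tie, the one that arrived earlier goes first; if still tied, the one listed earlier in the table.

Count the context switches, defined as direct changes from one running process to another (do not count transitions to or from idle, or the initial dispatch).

3

Gantt: | B 0-3 | C 3-5 | D 5-13 | A 13-23 |
Completion: A=23  B=3  C=5  D=13
Turnaround (C−A): A=23  B=3  C=3  D=10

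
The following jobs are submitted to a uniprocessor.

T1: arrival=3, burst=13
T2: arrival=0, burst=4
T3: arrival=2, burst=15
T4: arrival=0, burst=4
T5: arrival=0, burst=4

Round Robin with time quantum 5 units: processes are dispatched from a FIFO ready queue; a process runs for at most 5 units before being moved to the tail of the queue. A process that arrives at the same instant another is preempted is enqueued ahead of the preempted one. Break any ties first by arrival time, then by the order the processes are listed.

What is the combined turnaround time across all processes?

Gantt: | T2 0-4 | T4 4-8 | T5 8-12 | T3 12-17 | T1 17-22 | T3 22-27 | T1 27-32 | T3 32-37 | T1 37-40 |
Completion: T1=40  T2=4  T3=37  T4=8  T5=12
Turnaround = completion − arrival: T1=37, T2=4, T3=35, T4=8, T5=12
Total turnaround = 37 + 4 + 35 + 8 + 12 = 96

96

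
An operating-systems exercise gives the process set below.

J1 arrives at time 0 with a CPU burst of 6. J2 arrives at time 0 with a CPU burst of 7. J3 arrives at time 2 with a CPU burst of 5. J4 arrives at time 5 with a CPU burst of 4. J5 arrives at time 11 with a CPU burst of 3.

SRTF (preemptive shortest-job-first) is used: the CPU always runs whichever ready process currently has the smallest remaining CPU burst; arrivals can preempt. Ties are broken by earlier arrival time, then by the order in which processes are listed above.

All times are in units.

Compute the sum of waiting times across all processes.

Timeline: | J1 0-6 | J4 6-10 | J3 10-11 | J5 11-14 | J3 14-18 | J2 18-25 |
Completion: J1=6  J2=25  J3=18  J4=10  J5=14
Waiting = turnaround − burst: J1=0, J2=18, J3=11, J4=1, J5=0
Total waiting = 0 + 18 + 11 + 1 + 0 = 30

30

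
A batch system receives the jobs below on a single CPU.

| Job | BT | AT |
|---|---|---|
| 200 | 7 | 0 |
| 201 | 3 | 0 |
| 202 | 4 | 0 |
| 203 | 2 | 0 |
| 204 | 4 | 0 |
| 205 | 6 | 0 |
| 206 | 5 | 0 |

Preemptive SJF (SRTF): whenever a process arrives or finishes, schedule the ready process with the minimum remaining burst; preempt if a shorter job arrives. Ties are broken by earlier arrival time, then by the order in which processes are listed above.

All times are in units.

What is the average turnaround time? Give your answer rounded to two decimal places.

Gantt: | 203 0-2 | 201 2-5 | 202 5-9 | 204 9-13 | 206 13-18 | 205 18-24 | 200 24-31 |
Completion: 200=31  201=5  202=9  203=2  204=13  205=24  206=18
Turnaround (C−A): 200=31  201=5  202=9  203=2  204=13  205=24  206=18
Turnaround times: 200=31, 201=5, 202=9, 203=2, 204=13, 205=24, 206=18
Average turnaround = (31+5+9+2+13+24+18) / 7 = 102/7 = 14.57

14.57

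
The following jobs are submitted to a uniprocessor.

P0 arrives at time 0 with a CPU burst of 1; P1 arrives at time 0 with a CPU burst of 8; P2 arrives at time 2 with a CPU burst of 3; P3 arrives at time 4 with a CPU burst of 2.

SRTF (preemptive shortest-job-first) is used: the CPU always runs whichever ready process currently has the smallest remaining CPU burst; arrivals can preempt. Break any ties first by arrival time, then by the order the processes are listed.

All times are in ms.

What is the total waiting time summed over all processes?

Timeline: | P0 0-1 | P1 1-2 | P2 2-5 | P3 5-7 | P1 7-14 |
Completion: P0=1  P1=14  P2=5  P3=7
Waiting = turnaround − burst: P0=0, P1=6, P2=0, P3=1
Total waiting = 0 + 6 + 0 + 1 = 7

7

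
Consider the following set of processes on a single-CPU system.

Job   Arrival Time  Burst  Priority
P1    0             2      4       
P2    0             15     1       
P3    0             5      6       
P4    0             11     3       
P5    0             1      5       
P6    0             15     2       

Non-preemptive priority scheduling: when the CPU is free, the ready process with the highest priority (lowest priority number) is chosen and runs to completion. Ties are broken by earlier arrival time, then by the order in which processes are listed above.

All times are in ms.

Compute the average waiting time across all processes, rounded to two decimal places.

28.83

Gantt: | P2 0-15 | P6 15-30 | P4 30-41 | P1 41-43 | P5 43-44 | P3 44-49 |
Completion: P1=43  P2=15  P3=49  P4=41  P5=44  P6=30
Waiting times: P1=41, P2=0, P3=44, P4=30, P5=43, P6=15
Average waiting = (41+0+44+30+43+15) / 6 = 173/6 = 28.83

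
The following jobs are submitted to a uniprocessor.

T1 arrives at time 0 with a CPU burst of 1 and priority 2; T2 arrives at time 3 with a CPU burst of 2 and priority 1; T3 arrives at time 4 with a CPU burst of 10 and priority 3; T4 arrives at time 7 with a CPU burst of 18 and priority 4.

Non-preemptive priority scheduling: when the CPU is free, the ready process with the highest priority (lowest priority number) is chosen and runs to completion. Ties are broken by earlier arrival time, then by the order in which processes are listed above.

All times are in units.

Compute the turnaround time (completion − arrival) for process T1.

Timeline: | T1 0-1 | idle 1-3 | T2 3-5 | T3 5-15 | T4 15-33 |
Completion: T1=1  T2=5  T3=15  T4=33
Turnaround (C−A): T1=1  T2=2  T3=11  T4=26
Turnaround(T1) = completion − arrival = 1 − 0 = 1

1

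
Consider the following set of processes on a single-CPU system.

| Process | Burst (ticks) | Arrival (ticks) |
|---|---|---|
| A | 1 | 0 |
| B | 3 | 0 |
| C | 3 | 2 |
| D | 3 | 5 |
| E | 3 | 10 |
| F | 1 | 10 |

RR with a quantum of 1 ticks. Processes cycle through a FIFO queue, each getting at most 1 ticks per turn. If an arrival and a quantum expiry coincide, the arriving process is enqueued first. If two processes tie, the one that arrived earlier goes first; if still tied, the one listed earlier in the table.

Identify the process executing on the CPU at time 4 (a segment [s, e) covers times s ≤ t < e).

Schedule: | A 0-1 | B 1-2 | C 2-3 | B 3-4 | C 4-5 | B 5-6 | D 6-7 | C 7-8 | D 8-10 | E 10-11 | F 11-12 | E 12-14 |
Completion: A=1  B=6  C=8  D=10  E=14  F=12

C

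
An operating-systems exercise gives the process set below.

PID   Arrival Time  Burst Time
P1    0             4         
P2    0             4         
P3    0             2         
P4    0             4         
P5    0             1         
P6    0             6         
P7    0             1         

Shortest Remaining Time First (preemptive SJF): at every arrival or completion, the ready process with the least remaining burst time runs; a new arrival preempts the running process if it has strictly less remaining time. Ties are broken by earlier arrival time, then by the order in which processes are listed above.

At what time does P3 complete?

4

Gantt: | P5 0-1 | P7 1-2 | P3 2-4 | P1 4-8 | P2 8-12 | P4 12-16 | P6 16-22 |
Completion: P1=8  P2=12  P3=4  P4=16  P5=1  P6=22  P7=2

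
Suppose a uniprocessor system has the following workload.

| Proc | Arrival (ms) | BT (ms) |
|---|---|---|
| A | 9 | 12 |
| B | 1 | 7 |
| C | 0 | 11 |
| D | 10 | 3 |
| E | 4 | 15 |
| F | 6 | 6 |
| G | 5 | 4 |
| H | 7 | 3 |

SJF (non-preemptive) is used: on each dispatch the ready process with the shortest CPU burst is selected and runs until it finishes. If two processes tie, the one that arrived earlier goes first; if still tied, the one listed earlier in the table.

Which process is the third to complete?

D

Timeline: | C 0-11 | H 11-14 | D 14-17 | G 17-21 | F 21-27 | B 27-34 | A 34-46 | E 46-61 |
Completion: A=46  B=34  C=11  D=17  E=61  F=27  G=21  H=14
Turnaround (C−A): A=37  B=33  C=11  D=7  E=57  F=21  G=16  H=7
Finish order: C → H → D → G → F → B → A → E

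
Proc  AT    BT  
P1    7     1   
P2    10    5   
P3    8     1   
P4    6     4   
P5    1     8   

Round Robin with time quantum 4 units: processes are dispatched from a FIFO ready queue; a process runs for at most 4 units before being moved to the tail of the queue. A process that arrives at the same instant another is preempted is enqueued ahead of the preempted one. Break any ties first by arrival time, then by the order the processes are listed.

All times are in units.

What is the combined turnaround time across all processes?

39

Gantt: | idle 0-1 | P5 1-9 | P4 9-13 | P1 13-14 | P3 14-15 | P2 15-20 |
Completion: P1=14  P2=20  P3=15  P4=13  P5=9
Turnaround = completion − arrival: P1=7, P2=10, P3=7, P4=7, P5=8
Total turnaround = 7 + 10 + 7 + 7 + 8 = 39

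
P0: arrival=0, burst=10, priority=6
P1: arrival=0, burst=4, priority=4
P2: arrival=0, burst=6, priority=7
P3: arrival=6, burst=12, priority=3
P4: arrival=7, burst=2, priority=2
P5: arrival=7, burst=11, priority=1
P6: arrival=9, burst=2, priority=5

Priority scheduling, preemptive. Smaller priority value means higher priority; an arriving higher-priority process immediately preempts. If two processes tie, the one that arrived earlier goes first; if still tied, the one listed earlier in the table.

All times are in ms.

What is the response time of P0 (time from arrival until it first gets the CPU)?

Gantt: | P1 0-4 | P0 4-6 | P3 6-7 | P5 7-18 | P4 18-20 | P3 20-31 | P6 31-33 | P0 33-41 | P2 41-47 |
Completion: P0=41  P1=4  P2=47  P3=31  P4=20  P5=18  P6=33
Response(P0) = first start − arrival = 4 − 0 = 4

4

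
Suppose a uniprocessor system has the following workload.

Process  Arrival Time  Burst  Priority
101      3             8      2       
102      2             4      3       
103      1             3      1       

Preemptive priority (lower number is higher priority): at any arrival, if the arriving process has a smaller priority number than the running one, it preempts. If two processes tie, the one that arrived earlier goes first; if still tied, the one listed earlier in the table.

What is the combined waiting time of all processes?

11

Gantt: | idle 0-1 | 103 1-4 | 101 4-12 | 102 12-16 |
Completion: 101=12  102=16  103=4
Turnaround (C−A): 101=9  102=14  103=3
Waiting = turnaround − burst: 101=1, 102=10, 103=0
Total waiting = 1 + 10 + 0 = 11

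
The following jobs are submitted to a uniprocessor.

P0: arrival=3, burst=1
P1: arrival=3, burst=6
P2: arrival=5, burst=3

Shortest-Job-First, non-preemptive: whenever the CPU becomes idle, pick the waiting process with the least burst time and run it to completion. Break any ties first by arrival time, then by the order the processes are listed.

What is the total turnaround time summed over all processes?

16

Schedule: | idle 0-3 | P0 3-4 | P1 4-10 | P2 10-13 |
Completion: P0=4  P1=10  P2=13
Turnaround (C−A): P0=1  P1=7  P2=8
Turnaround = completion − arrival: P0=1, P1=7, P2=8
Total turnaround = 1 + 7 + 8 = 16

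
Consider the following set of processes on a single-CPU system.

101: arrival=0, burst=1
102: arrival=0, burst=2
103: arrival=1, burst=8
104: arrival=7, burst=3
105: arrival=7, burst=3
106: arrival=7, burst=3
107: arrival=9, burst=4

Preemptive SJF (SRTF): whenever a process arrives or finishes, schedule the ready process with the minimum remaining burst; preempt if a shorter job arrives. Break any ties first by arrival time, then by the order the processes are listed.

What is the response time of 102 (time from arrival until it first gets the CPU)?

Schedule: | 101 0-1 | 102 1-3 | 103 3-7 | 104 7-10 | 105 10-13 | 106 13-16 | 103 16-20 | 107 20-24 |
Completion: 101=1  102=3  103=20  104=10  105=13  106=16  107=24
Turnaround (C−A): 101=1  102=3  103=19  104=3  105=6  106=9  107=15
Response(102) = first start − arrival = 1 − 0 = 1

1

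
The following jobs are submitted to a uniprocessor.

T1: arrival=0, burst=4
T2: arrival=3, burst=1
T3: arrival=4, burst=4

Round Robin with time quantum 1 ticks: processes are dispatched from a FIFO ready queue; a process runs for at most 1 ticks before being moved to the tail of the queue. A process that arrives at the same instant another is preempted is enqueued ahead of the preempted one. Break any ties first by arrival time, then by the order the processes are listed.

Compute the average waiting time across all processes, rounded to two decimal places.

0.67

Schedule: | T1 0-3 | T2 3-4 | T1 4-5 | T3 5-9 |
Completion: T1=5  T2=4  T3=9
Waiting times: T1=1, T2=0, T3=1
Average waiting = (1+0+1) / 3 = 2/3 = 0.67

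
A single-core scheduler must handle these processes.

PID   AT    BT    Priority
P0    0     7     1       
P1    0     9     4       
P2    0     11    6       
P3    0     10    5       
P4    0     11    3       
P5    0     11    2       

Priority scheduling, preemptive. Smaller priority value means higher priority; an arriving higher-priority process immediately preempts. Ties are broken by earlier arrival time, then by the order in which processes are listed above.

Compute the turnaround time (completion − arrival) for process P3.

Gantt: | P0 0-7 | P5 7-18 | P4 18-29 | P1 29-38 | P3 38-48 | P2 48-59 |
Completion: P0=7  P1=38  P2=59  P3=48  P4=29  P5=18
Turnaround(P3) = completion − arrival = 48 − 0 = 48

48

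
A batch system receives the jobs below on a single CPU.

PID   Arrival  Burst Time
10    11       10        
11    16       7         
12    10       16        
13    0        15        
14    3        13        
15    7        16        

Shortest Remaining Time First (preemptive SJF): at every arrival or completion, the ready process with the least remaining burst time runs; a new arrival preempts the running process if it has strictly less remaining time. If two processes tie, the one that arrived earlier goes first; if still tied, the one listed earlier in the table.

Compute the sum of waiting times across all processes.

Timeline: | 13 0-15 | 10 15-16 | 11 16-23 | 10 23-32 | 14 32-45 | 15 45-61 | 12 61-77 |
Completion: 10=32  11=23  12=77  13=15  14=45  15=61
Turnaround (C−A): 10=21  11=7  12=67  13=15  14=42  15=54
Waiting = turnaround − burst: 10=11, 11=0, 12=51, 13=0, 14=29, 15=38
Total waiting = 11 + 0 + 51 + 0 + 29 + 38 = 129

129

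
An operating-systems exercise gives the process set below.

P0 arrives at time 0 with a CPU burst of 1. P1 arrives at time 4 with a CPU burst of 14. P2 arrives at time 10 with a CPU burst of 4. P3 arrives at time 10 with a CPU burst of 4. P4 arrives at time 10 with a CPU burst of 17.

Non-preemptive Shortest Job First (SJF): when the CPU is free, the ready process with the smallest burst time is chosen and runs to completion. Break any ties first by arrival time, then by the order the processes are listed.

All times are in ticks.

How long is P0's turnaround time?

Schedule: | P0 0-1 | idle 1-4 | P1 4-18 | P2 18-22 | P3 22-26 | P4 26-43 |
Completion: P0=1  P1=18  P2=22  P3=26  P4=43
Turnaround (C−A): P0=1  P1=14  P2=12  P3=16  P4=33
Turnaround(P0) = completion − arrival = 1 − 0 = 1

1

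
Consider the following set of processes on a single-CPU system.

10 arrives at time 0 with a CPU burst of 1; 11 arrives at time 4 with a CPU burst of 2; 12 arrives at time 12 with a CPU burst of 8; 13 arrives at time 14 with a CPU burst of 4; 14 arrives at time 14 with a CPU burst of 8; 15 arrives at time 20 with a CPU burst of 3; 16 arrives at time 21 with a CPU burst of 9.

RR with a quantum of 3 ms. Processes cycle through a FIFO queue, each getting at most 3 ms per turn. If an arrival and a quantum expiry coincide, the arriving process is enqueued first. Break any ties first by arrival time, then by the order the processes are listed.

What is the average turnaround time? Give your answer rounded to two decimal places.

Gantt: | 10 0-1 | idle 1-4 | 11 4-6 | idle 6-12 | 12 12-15 | 13 15-18 | 14 18-21 | 12 21-24 | 13 24-25 | 15 25-28 | 16 28-31 | 14 31-34 | 12 34-36 | 16 36-39 | 14 39-41 | 16 41-44 |
Completion: 10=1  11=6  12=36  13=25  14=41  15=28  16=44
Turnaround times: 10=1, 11=2, 12=24, 13=11, 14=27, 15=8, 16=23
Average turnaround = (1+2+24+11+27+8+23) / 7 = 96/7 = 13.71

13.71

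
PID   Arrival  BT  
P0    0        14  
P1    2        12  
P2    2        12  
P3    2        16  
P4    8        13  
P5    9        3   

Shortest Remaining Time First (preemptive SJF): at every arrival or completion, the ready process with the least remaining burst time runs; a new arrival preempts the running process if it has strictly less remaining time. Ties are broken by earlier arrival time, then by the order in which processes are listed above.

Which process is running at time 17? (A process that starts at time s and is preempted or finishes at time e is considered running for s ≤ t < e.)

Timeline: | P0 0-9 | P5 9-12 | P0 12-17 | P1 17-29 | P2 29-41 | P4 41-54 | P3 54-70 |
Completion: P0=17  P1=29  P2=41  P3=70  P4=54  P5=12

P1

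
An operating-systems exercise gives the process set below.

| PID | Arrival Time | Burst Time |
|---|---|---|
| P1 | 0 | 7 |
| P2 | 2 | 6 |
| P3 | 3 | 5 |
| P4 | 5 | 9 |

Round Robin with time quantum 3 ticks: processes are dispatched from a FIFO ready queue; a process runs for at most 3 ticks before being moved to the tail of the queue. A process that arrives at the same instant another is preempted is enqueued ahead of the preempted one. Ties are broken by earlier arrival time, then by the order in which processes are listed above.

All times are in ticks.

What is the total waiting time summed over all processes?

Schedule: | P1 0-3 | P2 3-6 | P3 6-9 | P1 9-12 | P4 12-15 | P2 15-18 | P3 18-20 | P1 20-21 | P4 21-27 |
Completion: P1=21  P2=18  P3=20  P4=27
Turnaround (C−A): P1=21  P2=16  P3=17  P4=22
Waiting = turnaround − burst: P1=14, P2=10, P3=12, P4=13
Total waiting = 14 + 10 + 12 + 13 = 49

49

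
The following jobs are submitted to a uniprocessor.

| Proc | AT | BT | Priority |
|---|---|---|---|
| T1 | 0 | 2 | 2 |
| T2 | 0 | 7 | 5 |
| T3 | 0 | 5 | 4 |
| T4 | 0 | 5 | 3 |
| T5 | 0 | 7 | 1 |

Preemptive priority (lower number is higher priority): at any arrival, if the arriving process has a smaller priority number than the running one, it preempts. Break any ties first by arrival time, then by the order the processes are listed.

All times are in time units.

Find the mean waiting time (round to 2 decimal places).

Schedule: | T5 0-7 | T1 7-9 | T4 9-14 | T3 14-19 | T2 19-26 |
Completion: T1=9  T2=26  T3=19  T4=14  T5=7
Waiting times: T1=7, T2=19, T3=14, T4=9, T5=0
Average waiting = (7+19+14+9+0) / 5 = 49/5 = 9.80

9.80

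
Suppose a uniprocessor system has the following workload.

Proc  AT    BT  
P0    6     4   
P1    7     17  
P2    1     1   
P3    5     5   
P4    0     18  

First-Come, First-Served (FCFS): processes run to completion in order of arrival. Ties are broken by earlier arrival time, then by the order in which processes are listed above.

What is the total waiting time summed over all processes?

Timeline: | P4 0-18 | P2 18-19 | P3 19-24 | P0 24-28 | P1 28-45 |
Completion: P0=28  P1=45  P2=19  P3=24  P4=18
Turnaround (C−A): P0=22  P1=38  P2=18  P3=19  P4=18
Waiting = turnaround − burst: P0=18, P1=21, P2=17, P3=14, P4=0
Total waiting = 18 + 21 + 17 + 14 + 0 = 70

70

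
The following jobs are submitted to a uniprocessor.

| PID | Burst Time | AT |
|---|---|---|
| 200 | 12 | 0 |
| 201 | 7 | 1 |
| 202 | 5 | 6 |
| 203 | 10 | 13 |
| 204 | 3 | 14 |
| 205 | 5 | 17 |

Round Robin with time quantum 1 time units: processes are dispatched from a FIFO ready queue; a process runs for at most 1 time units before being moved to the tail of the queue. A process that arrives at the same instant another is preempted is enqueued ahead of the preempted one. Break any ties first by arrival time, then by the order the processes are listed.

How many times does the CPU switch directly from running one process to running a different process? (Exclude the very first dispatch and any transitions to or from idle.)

Gantt: | 200 0-1 | 201 1-2 | 200 2-3 | 201 3-4 | 200 4-5 | 201 5-6 | 200 6-7 | 202 7-8 | 201 8-9 | 200 9-10 | 202 10-11 | 201 11-12 | 200 12-13 | 202 13-14 | 201 14-15 | 203 15-16 | 200 16-17 | 204 17-18 | 202 18-19 | 201 19-20 | 203 20-21 | 205 21-22 | 200 22-23 | 204 23-24 | 202 24-25 | 203 25-26 | 205 26-27 | 200 27-28 | 204 28-29 | 203 29-30 | 205 30-31 | 200 31-32 | 203 32-33 | 205 33-34 | 200 34-35 | 203 35-36 | 205 36-37 | 200 37-38 | 203 38-42 |
Completion: 200=38  201=20  202=25  203=42  204=29  205=37
Turnaround (C−A): 200=38  201=19  202=19  203=29  204=15  205=20

38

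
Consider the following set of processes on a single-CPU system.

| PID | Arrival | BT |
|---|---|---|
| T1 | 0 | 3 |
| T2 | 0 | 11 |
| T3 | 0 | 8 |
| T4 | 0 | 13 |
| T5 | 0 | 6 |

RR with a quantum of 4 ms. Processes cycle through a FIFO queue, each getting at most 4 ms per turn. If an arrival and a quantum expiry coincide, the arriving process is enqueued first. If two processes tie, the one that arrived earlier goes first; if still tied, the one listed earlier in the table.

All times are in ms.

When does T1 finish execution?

3

Schedule: | T1 0-3 | T2 3-7 | T3 7-11 | T4 11-15 | T5 15-19 | T2 19-23 | T3 23-27 | T4 27-31 | T5 31-33 | T2 33-36 | T4 36-41 |
Completion: T1=3  T2=36  T3=27  T4=41  T5=33
Turnaround (C−A): T1=3  T2=36  T3=27  T4=41  T5=33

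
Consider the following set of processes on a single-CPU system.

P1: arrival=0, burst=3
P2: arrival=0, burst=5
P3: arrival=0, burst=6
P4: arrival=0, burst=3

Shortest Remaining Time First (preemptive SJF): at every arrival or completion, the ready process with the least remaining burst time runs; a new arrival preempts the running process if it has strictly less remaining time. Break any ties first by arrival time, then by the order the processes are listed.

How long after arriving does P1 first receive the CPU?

Gantt: | P1 0-3 | P4 3-6 | P2 6-11 | P3 11-17 |
Completion: P1=3  P2=11  P3=17  P4=6
Response(P1) = first start − arrival = 0 − 0 = 0

0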